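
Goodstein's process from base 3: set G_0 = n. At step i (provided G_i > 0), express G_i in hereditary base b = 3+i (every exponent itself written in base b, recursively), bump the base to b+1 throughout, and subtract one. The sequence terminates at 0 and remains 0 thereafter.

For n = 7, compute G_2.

G_0=7  [base 3] 2·3 + 1  →[3↦4]→  2·4 + 1 = 9  −1 ⇒ G_1=8
G_1=8  [base 4] 2·4  →[4↦5]→  2·5 = 10  −1 ⇒ G_2=9

9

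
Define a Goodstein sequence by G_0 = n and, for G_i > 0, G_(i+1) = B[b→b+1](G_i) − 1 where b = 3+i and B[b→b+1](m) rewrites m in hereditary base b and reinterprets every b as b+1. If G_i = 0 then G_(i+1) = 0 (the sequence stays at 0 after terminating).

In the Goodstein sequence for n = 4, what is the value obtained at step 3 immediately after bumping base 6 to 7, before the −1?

3

[0] 4 ≡ 3 + 1 (base 3). Lift 4: 5. −1: 4.
[1] 4 ≡ 4 (base 4). Lift 5: 5. −1: 4.
[2] 4 ≡ 4 (base 5). Lift 6: 4. −1: 3.
[3] 3 ≡ 3 (base 6). Lift 7: 3. −1: 2.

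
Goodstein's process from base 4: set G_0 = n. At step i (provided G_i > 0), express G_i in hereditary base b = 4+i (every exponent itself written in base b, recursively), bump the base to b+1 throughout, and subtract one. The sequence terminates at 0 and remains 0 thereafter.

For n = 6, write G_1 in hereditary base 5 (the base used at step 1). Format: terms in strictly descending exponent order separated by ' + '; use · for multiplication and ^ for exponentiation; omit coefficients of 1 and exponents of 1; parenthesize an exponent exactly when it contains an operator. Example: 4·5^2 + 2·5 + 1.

base 4: 6 = 4 + 2; at 5: 5 + 2 = 7; next = 6
base 5: 6 = 5 + 1; at 6: 6 + 1 = 7; next = 6

5 + 1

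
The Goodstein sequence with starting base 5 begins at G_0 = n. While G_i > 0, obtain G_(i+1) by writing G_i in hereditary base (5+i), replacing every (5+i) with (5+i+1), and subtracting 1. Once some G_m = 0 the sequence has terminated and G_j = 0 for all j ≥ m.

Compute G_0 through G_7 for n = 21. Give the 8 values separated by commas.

21, 24, 27, 29, 31, 33, 35, 37

G_0=21  [base 5] 4·5 + 1  →[5↦6]→  4·6 + 1 = 25  −1 ⇒ G_1=24
G_1=24  [base 6] 4·6  →[6↦7]→  4·7 = 28  −1 ⇒ G_2=27
G_2=27  [base 7] 3·7 + 6  →[7↦8]→  3·8 + 6 = 30  −1 ⇒ G_3=29
G_3=29  [base 8] 3·8 + 5  →[8↦9]→  3·9 + 5 = 32  −1 ⇒ G_4=31
G_4=31  [base 9] 3·9 + 4  →[9↦10]→  3·10 + 4 = 34  −1 ⇒ G_5=33
G_5=33  [base 10] 3·10 + 3  →[10↦11]→  3·11 + 3 = 36  −1 ⇒ G_6=35
G_6=35  [base 11] 3·11 + 2  →[11↦12]→  3·12 + 2 = 38  −1 ⇒ G_7=37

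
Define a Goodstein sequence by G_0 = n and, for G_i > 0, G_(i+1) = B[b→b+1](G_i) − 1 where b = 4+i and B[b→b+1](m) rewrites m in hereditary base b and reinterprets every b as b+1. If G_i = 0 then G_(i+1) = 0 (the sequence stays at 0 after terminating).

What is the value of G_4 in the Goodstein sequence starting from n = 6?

5

G_0 = 6. HB_4(6) = 4 + 2. Bump = 7. G_1 = 6.
G_1 = 6. HB_5(6) = 5 + 1. Bump = 7. G_2 = 6.
G_2 = 6. HB_6(6) = 6. Bump = 7. G_3 = 6.
G_3 = 6. HB_7(6) = 6. Bump = 6. G_4 = 5.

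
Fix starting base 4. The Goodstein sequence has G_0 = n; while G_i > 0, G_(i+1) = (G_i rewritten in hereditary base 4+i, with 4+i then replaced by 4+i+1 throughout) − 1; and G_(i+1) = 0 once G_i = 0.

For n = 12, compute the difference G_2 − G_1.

12 —HB4→ 3·4 —bump→ 3·5 = 15 —(−1)→ 14
14 —HB5→ 2·5 + 4 —bump→ 2·6 + 4 = 16 —(−1)→ 15

1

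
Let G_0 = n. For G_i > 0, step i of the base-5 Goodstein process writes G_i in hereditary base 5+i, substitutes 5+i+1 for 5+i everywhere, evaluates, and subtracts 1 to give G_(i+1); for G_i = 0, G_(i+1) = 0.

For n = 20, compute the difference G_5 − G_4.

20 —HB5→ 4·5 —bump→ 4·6 = 24 —(−1)→ 23
23 —HB6→ 3·6 + 5 —bump→ 3·7 + 5 = 26 —(−1)→ 25
25 —HB7→ 3·7 + 4 —bump→ 3·8 + 4 = 28 —(−1)→ 27
27 —HB8→ 3·8 + 3 —bump→ 3·9 + 3 = 30 —(−1)→ 29
29 —HB9→ 3·9 + 2 —bump→ 3·10 + 2 = 32 —(−1)→ 31

2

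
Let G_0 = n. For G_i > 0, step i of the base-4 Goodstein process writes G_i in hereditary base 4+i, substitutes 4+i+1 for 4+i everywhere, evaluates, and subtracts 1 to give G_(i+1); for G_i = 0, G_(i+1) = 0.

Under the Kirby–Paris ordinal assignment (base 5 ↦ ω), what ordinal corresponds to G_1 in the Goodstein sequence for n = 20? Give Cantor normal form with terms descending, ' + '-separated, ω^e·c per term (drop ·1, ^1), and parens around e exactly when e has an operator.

ω^2 + 4

base 4: 20 = 4^2 + 4; at 5: 5^2 + 5 = 30; next = 29
base 5: 29 = 5^2 + 4; at 6: 6^2 + 4 = 40; next = 39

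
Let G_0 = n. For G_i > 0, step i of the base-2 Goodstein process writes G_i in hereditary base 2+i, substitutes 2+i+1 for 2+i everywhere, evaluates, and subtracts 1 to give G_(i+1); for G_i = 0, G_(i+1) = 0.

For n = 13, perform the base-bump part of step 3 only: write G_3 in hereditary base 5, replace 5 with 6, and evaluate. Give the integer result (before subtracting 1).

280712

(0) 13|_2 = 2^(2 + 1) + 2^2 + 1 ↦ 3^(3 + 1) + 3^3 + 1|_3 = 109 ⇒ 108
(1) 108|_3 = 3^(3 + 1) + 3^3 ↦ 4^(4 + 1) + 4^4|_4 = 1280 ⇒ 1279
(2) 1279|_4 = 4^(4 + 1) + 3·4^3 + 3·4^2 + 3·4 + 3 ↦ 5^(5 + 1) + 3·5^3 + 3·5^2 + 3·5 + 3|_5 = 16093 ⇒ 16092
(3) 16092|_5 = 5^(5 + 1) + 3·5^3 + 3·5^2 + 3·5 + 2 ↦ 6^(6 + 1) + 3·6^3 + 3·6^2 + 3·6 + 2|_6 = 280712 ⇒ 280711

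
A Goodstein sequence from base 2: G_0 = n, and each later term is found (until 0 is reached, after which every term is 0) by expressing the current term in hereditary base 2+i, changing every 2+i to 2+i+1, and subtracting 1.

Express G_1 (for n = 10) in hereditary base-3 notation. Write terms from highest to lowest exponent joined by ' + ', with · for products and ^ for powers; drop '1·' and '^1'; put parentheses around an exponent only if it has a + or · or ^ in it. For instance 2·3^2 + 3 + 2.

10 —HB2→ 2^(2 + 1) + 2 —bump→ 3^(3 + 1) + 3 = 84 —(−1)→ 83
83 —HB3→ 3^(3 + 1) + 2 —bump→ 4^(4 + 1) + 2 = 1026 —(−1)→ 1025

3^(3 + 1) + 2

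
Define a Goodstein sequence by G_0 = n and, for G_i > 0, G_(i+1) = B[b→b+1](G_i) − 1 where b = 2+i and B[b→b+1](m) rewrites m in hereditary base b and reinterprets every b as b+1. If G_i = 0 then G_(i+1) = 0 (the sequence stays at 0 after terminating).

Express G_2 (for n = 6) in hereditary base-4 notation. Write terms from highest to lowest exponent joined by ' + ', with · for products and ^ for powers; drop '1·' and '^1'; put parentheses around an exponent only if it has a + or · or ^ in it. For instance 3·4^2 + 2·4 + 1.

G_0 = 6. HB_2(6) = 2^2 + 2. Bump = 30. G_1 = 29.
G_1 = 29. HB_3(29) = 3^3 + 2. Bump = 258. G_2 = 257.

4^4 + 1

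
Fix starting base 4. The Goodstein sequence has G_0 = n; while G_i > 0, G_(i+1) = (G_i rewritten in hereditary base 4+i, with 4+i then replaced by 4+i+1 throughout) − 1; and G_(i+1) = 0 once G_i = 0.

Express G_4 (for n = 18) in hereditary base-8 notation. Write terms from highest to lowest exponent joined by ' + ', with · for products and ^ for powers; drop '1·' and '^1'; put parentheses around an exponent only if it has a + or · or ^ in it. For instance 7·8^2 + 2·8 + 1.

6·8 + 5

18 —HB4→ 4^2 + 2 —bump→ 5^2 + 2 = 27 —(−1)→ 26
26 —HB5→ 5^2 + 1 —bump→ 6^2 + 1 = 37 —(−1)→ 36
36 —HB6→ 6^2 —bump→ 7^2 = 49 —(−1)→ 48
48 —HB7→ 6·7 + 6 —bump→ 6·8 + 6 = 54 —(−1)→ 53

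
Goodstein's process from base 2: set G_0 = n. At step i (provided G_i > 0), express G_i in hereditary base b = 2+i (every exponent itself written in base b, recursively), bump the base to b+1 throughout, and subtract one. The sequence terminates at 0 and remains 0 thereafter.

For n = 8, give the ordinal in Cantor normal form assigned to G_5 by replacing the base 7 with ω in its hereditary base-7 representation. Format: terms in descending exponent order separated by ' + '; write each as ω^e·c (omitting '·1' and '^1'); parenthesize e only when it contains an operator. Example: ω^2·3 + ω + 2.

(0) 8|_2 = 2^(2 + 1) ↦ 3^(3 + 1)|_3 = 81 ⇒ 80
(1) 80|_3 = 2·3^3 + 2·3^2 + 2·3 + 2 ↦ 2·4^4 + 2·4^2 + 2·4 + 2|_4 = 554 ⇒ 553
(2) 553|_4 = 2·4^4 + 2·4^2 + 2·4 + 1 ↦ 2·5^5 + 2·5^2 + 2·5 + 1|_5 = 6311 ⇒ 6310
(3) 6310|_5 = 2·5^5 + 2·5^2 + 2·5 ↦ 2·6^6 + 2·6^2 + 2·6|_6 = 93396 ⇒ 93395
(4) 93395|_6 = 2·6^6 + 2·6^2 + 6 + 5 ↦ 2·7^7 + 2·7^2 + 7 + 5|_7 = 1647196 ⇒ 1647195
(5) 1647195|_7 = 2·7^7 + 2·7^2 + 7 + 4 ↦ 2·8^8 + 2·8^2 + 8 + 4|_8 = 33554572 ⇒ 33554571

ω^ω·2 + ω^2·2 + ω + 4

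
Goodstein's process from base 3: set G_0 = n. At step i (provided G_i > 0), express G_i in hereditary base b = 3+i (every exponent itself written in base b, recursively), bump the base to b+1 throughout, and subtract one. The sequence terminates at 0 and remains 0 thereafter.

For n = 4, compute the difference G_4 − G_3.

-1

(0) 4|_3 = 3 + 1 ↦ 4 + 1|_4 = 5 ⇒ 4
(1) 4|_4 = 4 ↦ 5|_5 = 5 ⇒ 4
(2) 4|_5 = 4 ↦ 4|_6 = 4 ⇒ 3
(3) 3|_6 = 3 ↦ 3|_7 = 3 ⇒ 2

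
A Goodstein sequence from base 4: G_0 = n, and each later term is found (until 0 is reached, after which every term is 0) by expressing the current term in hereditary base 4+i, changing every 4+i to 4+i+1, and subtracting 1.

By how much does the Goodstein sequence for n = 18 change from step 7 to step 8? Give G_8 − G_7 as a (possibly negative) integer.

G_0 = 18. HB_4(18) = 4^2 + 2. Bump = 27. G_1 = 26.
G_1 = 26. HB_5(26) = 5^2 + 1. Bump = 37. G_2 = 36.
G_2 = 36. HB_6(36) = 6^2. Bump = 49. G_3 = 48.
G_3 = 48. HB_7(48) = 6·7 + 6. Bump = 54. G_4 = 53.
G_4 = 53. HB_8(53) = 6·8 + 5. Bump = 59. G_5 = 58.
G_5 = 58. HB_9(58) = 6·9 + 4. Bump = 64. G_6 = 63.
G_6 = 63. HB_10(63) = 6·10 + 3. Bump = 69. G_7 = 68.
G_7 = 68. HB_11(68) = 6·11 + 2. Bump = 74. G_8 = 73.

5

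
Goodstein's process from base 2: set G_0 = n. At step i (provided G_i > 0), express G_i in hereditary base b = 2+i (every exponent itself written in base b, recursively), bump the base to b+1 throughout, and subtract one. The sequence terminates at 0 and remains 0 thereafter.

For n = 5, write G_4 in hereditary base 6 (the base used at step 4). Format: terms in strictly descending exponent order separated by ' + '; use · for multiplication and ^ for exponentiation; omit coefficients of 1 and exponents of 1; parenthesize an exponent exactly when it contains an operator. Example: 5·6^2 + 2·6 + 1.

3·6^3 + 3·6^2 + 3·6 + 1

G_0=5  [base 2] 2^2 + 1  →[2↦3]→  3^3 + 1 = 28  −1 ⇒ G_1=27
G_1=27  [base 3] 3^3  →[3↦4]→  4^4 = 256  −1 ⇒ G_2=255
G_2=255  [base 4] 3·4^3 + 3·4^2 + 3·4 + 3  →[4↦5]→  3·5^3 + 3·5^2 + 3·5 + 3 = 468  −1 ⇒ G_3=467
G_3=467  [base 5] 3·5^3 + 3·5^2 + 3·5 + 2  →[5↦6]→  3·6^3 + 3·6^2 + 3·6 + 2 = 776  −1 ⇒ G_4=775
G_4=775  [base 6] 3·6^3 + 3·6^2 + 3·6 + 1  →[6↦7]→  3·7^3 + 3·7^2 + 3·7 + 1 = 1198  −1 ⇒ G_5=1197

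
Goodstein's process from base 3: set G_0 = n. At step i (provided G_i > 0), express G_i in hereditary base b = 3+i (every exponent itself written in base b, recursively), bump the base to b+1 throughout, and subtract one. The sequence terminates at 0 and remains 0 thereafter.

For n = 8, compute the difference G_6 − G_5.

G_0 = 8. HB_3(8) = 2·3 + 2. Bump = 10. G_1 = 9.
G_1 = 9. HB_4(9) = 2·4 + 1. Bump = 11. G_2 = 10.
G_2 = 10. HB_5(10) = 2·5. Bump = 12. G_3 = 11.
G_3 = 11. HB_6(11) = 6 + 5. Bump = 12. G_4 = 11.
G_4 = 11. HB_7(11) = 7 + 4. Bump = 12. G_5 = 11.
G_5 = 11. HB_8(11) = 8 + 3. Bump = 12. G_6 = 11.

0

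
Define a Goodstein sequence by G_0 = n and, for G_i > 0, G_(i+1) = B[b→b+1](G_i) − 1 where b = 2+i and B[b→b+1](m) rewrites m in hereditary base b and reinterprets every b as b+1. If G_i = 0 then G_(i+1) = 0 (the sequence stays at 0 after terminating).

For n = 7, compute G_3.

base 2: 7 = 2^2 + 2 + 1; at 3: 3^3 + 3 + 1 = 31; next = 30
base 3: 30 = 3^3 + 3; at 4: 4^4 + 4 = 260; next = 259
base 4: 259 = 4^4 + 3; at 5: 5^5 + 3 = 3128; next = 3127

3127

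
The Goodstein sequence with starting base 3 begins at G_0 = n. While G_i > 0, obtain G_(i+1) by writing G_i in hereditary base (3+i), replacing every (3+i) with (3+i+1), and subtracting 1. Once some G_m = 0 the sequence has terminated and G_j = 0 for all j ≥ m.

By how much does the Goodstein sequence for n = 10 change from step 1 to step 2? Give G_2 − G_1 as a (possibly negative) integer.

10 —HB3→ 3^2 + 1 —bump→ 4^2 + 1 = 17 —(−1)→ 16
16 —HB4→ 4^2 —bump→ 5^2 = 25 —(−1)→ 24

8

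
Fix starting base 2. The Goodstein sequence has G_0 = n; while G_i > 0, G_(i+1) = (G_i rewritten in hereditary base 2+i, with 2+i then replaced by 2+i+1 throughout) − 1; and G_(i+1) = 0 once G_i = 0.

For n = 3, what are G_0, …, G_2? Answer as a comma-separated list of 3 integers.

3, 3, 3

(0) 3|_2 = 2 + 1 ↦ 3 + 1|_3 = 4 ⇒ 3
(1) 3|_3 = 3 ↦ 4|_4 = 4 ⇒ 3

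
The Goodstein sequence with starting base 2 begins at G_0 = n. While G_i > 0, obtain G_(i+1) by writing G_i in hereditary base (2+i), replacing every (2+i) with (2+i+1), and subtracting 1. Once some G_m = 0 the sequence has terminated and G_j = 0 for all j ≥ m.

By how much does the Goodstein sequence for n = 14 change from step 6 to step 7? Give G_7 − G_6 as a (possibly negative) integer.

3352711577

14 —HB2→ 2^(2 + 1) + 2^2 + 2 —bump→ 3^(3 + 1) + 3^3 + 3 = 111 —(−1)→ 110
110 —HB3→ 3^(3 + 1) + 3^3 + 2 —bump→ 4^(4 + 1) + 4^4 + 2 = 1282 —(−1)→ 1281
1281 —HB4→ 4^(4 + 1) + 4^4 + 1 —bump→ 5^(5 + 1) + 5^5 + 1 = 18751 —(−1)→ 18750
18750 —HB5→ 5^(5 + 1) + 5^5 —bump→ 6^(6 + 1) + 6^6 = 326592 —(−1)→ 326591
326591 —HB6→ 6^(6 + 1) + 5·6^5 + 5·6^4 + 5·6^3 + 5·6^2 + 5·6 + 5 —bump→ 7^(7 + 1) + 5·7^5 + 5·7^4 + 5·7^3 + 5·7^2 + 5·7 + 5 = 5862841 —(−1)→ 5862840
5862840 —HB7→ 7^(7 + 1) + 5·7^5 + 5·7^4 + 5·7^3 + 5·7^2 + 5·7 + 4 —bump→ 8^(8 + 1) + 5·8^5 + 5·8^4 + 5·8^3 + 5·8^2 + 5·8 + 4 = 134404972 —(−1)→ 134404971
134404971 —HB8→ 8^(8 + 1) + 5·8^5 + 5·8^4 + 5·8^3 + 5·8^2 + 5·8 + 3 —bump→ 9^(9 + 1) + 5·9^5 + 5·9^4 + 5·9^3 + 5·9^2 + 5·9 + 3 = 3487116549 —(−1)→ 3487116548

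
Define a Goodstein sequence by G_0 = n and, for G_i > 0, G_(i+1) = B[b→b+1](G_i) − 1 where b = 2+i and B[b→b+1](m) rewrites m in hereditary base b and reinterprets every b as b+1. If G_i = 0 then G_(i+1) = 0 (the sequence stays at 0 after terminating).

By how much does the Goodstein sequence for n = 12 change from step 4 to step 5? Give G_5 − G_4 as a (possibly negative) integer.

5484891

[0] 12 ≡ 2^(2 + 1) + 2^2 (base 2). Lift 3: 108. −1: 107.
[1] 107 ≡ 3^(3 + 1) + 2·3^2 + 2·3 + 2 (base 3). Lift 4: 1066. −1: 1065.
[2] 1065 ≡ 4^(4 + 1) + 2·4^2 + 2·4 + 1 (base 4). Lift 5: 15686. −1: 15685.
[3] 15685 ≡ 5^(5 + 1) + 2·5^2 + 2·5 (base 5). Lift 6: 280020. −1: 280019.
[4] 280019 ≡ 6^(6 + 1) + 2·6^2 + 6 + 5 (base 6). Lift 7: 5764911. −1: 5764910.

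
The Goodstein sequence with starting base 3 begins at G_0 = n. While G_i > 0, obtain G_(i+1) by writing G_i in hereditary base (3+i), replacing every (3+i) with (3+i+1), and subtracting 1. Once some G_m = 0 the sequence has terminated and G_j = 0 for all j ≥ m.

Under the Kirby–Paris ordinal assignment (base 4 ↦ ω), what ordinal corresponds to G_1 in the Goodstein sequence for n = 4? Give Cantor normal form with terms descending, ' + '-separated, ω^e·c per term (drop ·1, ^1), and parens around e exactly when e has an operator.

[0] 4 ≡ 3 + 1 (base 3). Lift 4: 5. −1: 4.
[1] 4 ≡ 4 (base 4). Lift 5: 5. −1: 4.

ω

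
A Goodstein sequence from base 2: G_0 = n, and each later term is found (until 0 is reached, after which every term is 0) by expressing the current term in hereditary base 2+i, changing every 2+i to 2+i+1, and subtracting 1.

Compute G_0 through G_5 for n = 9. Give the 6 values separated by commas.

9, 81, 1023, 9842, 140743, 2471826

[0] 9 ≡ 2^(2 + 1) + 1 (base 2). Lift 3: 82. −1: 81.
[1] 81 ≡ 3^(3 + 1) (base 3). Lift 4: 1024. −1: 1023.
[2] 1023 ≡ 3·4^4 + 3·4^3 + 3·4^2 + 3·4 + 3 (base 4). Lift 5: 9843. −1: 9842.
[3] 9842 ≡ 3·5^5 + 3·5^3 + 3·5^2 + 3·5 + 2 (base 5). Lift 6: 140744. −1: 140743.
[4] 140743 ≡ 3·6^6 + 3·6^3 + 3·6^2 + 3·6 + 1 (base 6). Lift 7: 2471827. −1: 2471826.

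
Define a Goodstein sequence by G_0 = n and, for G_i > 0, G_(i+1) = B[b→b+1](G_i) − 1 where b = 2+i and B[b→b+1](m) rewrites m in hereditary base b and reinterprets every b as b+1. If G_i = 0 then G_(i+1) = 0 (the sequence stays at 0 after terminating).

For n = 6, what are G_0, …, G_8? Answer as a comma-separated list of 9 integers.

6, 29, 257, 3125, 46655, 98039, 187243, 332147, 555551

G_0 = 6. HB_2(6) = 2^2 + 2. Bump = 30. G_1 = 29.
G_1 = 29. HB_3(29) = 3^3 + 2. Bump = 258. G_2 = 257.
G_2 = 257. HB_4(257) = 4^4 + 1. Bump = 3126. G_3 = 3125.
G_3 = 3125. HB_5(3125) = 5^5. Bump = 46656. G_4 = 46655.
G_4 = 46655. HB_6(46655) = 5·6^5 + 5·6^4 + 5·6^3 + 5·6^2 + 5·6 + 5. Bump = 98040. G_5 = 98039.
G_5 = 98039. HB_7(98039) = 5·7^5 + 5·7^4 + 5·7^3 + 5·7^2 + 5·7 + 4. Bump = 187244. G_6 = 187243.
G_6 = 187243. HB_8(187243) = 5·8^5 + 5·8^4 + 5·8^3 + 5·8^2 + 5·8 + 3. Bump = 332148. G_7 = 332147.
G_7 = 332147. HB_9(332147) = 5·9^5 + 5·9^4 + 5·9^3 + 5·9^2 + 5·9 + 2. Bump = 555552. G_8 = 555551.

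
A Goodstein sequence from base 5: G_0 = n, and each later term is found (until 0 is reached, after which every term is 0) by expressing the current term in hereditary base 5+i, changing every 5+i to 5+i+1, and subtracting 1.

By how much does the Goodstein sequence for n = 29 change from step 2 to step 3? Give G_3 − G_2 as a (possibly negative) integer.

14

[0] 29 ≡ 5^2 + 4 (base 5). Lift 6: 40. −1: 39.
[1] 39 ≡ 6^2 + 3 (base 6). Lift 7: 52. −1: 51.
[2] 51 ≡ 7^2 + 2 (base 7). Lift 8: 66. −1: 65.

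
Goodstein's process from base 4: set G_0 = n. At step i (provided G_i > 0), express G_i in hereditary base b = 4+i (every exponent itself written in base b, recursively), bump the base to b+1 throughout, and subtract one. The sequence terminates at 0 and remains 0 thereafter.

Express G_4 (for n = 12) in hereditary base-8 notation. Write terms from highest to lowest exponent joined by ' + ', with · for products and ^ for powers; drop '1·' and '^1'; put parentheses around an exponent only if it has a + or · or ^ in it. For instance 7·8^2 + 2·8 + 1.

2·8 + 1

i=0: 12 = 3·4 (b=4); 4→5: 3·5 = 15; 15−1 = 14
i=1: 14 = 2·5 + 4 (b=5); 5→6: 2·6 + 4 = 16; 16−1 = 15
i=2: 15 = 2·6 + 3 (b=6); 6→7: 2·7 + 3 = 17; 17−1 = 16
i=3: 16 = 2·7 + 2 (b=7); 7→8: 2·8 + 2 = 18; 18−1 = 17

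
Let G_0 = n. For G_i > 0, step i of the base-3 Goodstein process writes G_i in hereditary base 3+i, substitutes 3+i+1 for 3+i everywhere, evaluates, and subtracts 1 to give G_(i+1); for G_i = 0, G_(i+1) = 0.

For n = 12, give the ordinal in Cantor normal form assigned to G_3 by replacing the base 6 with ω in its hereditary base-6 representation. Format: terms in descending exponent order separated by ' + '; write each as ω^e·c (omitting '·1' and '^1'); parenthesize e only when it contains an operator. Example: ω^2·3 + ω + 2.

ω^2 + 1

12 —HB3→ 3^2 + 3 —bump→ 4^2 + 4 = 20 —(−1)→ 19
19 —HB4→ 4^2 + 3 —bump→ 5^2 + 3 = 28 —(−1)→ 27
27 —HB5→ 5^2 + 2 —bump→ 6^2 + 2 = 38 —(−1)→ 37
37 —HB6→ 6^2 + 1 —bump→ 7^2 + 1 = 50 —(−1)→ 49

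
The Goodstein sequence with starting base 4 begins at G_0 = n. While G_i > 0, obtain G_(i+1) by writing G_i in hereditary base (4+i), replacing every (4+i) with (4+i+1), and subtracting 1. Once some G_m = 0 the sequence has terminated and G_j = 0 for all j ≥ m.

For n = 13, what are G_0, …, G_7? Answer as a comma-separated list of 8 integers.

13 —HB4→ 3·4 + 1 —bump→ 3·5 + 1 = 16 —(−1)→ 15
15 —HB5→ 3·5 —bump→ 3·6 = 18 —(−1)→ 17
17 —HB6→ 2·6 + 5 —bump→ 2·7 + 5 = 19 —(−1)→ 18
18 —HB7→ 2·7 + 4 —bump→ 2·8 + 4 = 20 —(−1)→ 19
19 —HB8→ 2·8 + 3 —bump→ 2·9 + 3 = 21 —(−1)→ 20
20 —HB9→ 2·9 + 2 —bump→ 2·10 + 2 = 22 —(−1)→ 21
21 —HB10→ 2·10 + 1 —bump→ 2·11 + 1 = 23 —(−1)→ 22

13, 15, 17, 18, 19, 20, 21, 22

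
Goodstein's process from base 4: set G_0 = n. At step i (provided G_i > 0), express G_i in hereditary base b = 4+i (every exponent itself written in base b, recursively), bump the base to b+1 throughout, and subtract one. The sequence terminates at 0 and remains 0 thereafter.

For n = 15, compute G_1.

17

i=0: 15 = 3·4 + 3 (b=4); 4→5: 3·5 + 3 = 18; 18−1 = 17
i=1: 17 = 3·5 + 2 (b=5); 5→6: 3·6 + 2 = 20; 20−1 = 19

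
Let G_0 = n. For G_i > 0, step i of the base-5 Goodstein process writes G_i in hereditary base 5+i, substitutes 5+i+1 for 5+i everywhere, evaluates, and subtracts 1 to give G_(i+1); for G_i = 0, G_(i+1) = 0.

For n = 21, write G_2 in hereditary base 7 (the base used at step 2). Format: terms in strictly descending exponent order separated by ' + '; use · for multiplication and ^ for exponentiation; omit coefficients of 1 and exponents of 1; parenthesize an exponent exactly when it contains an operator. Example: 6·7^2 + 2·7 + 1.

21 —HB5→ 4·5 + 1 —bump→ 4·6 + 1 = 25 —(−1)→ 24
24 —HB6→ 4·6 —bump→ 4·7 = 28 —(−1)→ 27
27 —HB7→ 3·7 + 6 —bump→ 3·8 + 6 = 30 —(−1)→ 29

3·7 + 6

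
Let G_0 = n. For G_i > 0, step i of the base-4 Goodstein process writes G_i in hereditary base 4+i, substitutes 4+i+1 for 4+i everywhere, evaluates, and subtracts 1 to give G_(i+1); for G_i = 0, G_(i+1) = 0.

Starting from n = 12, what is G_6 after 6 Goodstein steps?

19

base 4: 12 = 3·4; at 5: 3·5 = 15; next = 14
base 5: 14 = 2·5 + 4; at 6: 2·6 + 4 = 16; next = 15
base 6: 15 = 2·6 + 3; at 7: 2·7 + 3 = 17; next = 16
base 7: 16 = 2·7 + 2; at 8: 2·8 + 2 = 18; next = 17
base 8: 17 = 2·8 + 1; at 9: 2·9 + 1 = 19; next = 18
base 9: 18 = 2·9; at 10: 2·10 = 20; next = 19
base 10: 19 = 10 + 9; at 11: 11 + 9 = 20; next = 19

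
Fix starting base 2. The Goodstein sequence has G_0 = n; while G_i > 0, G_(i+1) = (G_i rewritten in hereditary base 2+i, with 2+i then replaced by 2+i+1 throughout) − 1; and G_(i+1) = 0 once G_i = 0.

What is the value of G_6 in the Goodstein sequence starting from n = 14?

134404971

base 2: 14 = 2^(2 + 1) + 2^2 + 2; at 3: 3^(3 + 1) + 3^3 + 3 = 111; next = 110
base 3: 110 = 3^(3 + 1) + 3^3 + 2; at 4: 4^(4 + 1) + 4^4 + 2 = 1282; next = 1281
base 4: 1281 = 4^(4 + 1) + 4^4 + 1; at 5: 5^(5 + 1) + 5^5 + 1 = 18751; next = 18750
base 5: 18750 = 5^(5 + 1) + 5^5; at 6: 6^(6 + 1) + 6^6 = 326592; next = 326591
base 6: 326591 = 6^(6 + 1) + 5·6^5 + 5·6^4 + 5·6^3 + 5·6^2 + 5·6 + 5; at 7: 7^(7 + 1) + 5·7^5 + 5·7^4 + 5·7^3 + 5·7^2 + 5·7 + 5 = 5862841; next = 5862840
base 7: 5862840 = 7^(7 + 1) + 5·7^5 + 5·7^4 + 5·7^3 + 5·7^2 + 5·7 + 4; at 8: 8^(8 + 1) + 5·8^5 + 5·8^4 + 5·8^3 + 5·8^2 + 5·8 + 4 = 134404972; next = 134404971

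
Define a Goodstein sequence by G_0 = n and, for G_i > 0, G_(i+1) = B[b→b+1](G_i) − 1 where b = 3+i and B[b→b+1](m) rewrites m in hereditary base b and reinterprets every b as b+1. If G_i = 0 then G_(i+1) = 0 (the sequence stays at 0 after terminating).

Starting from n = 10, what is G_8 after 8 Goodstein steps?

41

i=0: 10 = 3^2 + 1 (b=3); 3→4: 4^2 + 1 = 17; 17−1 = 16
i=1: 16 = 4^2 (b=4); 4→5: 5^2 = 25; 25−1 = 24
i=2: 24 = 4·5 + 4 (b=5); 5→6: 4·6 + 4 = 28; 28−1 = 27
i=3: 27 = 4·6 + 3 (b=6); 6→7: 4·7 + 3 = 31; 31−1 = 30
i=4: 30 = 4·7 + 2 (b=7); 7→8: 4·8 + 2 = 34; 34−1 = 33
i=5: 33 = 4·8 + 1 (b=8); 8→9: 4·9 + 1 = 37; 37−1 = 36
i=6: 36 = 4·9 (b=9); 9→10: 4·10 = 40; 40−1 = 39
i=7: 39 = 3·10 + 9 (b=10); 10→11: 3·11 + 9 = 42; 42−1 = 41
i=8: 41 = 3·11 + 8 (b=11); 11→12: 3·12 + 8 = 44; 44−1 = 43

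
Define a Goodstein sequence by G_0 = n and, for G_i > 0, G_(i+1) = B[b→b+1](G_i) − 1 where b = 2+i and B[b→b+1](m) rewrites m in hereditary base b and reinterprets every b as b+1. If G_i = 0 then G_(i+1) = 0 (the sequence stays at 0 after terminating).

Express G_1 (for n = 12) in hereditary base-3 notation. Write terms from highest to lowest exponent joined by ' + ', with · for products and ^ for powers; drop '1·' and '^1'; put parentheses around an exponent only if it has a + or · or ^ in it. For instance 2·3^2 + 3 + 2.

step 0: 12 = 2^(2 + 1) + 2^2; sub 3 for 2: 3^(3 + 1) + 3^3; = 108; G_1 = 108−1 = 107
step 1: 107 = 3^(3 + 1) + 2·3^2 + 2·3 + 2; sub 4 for 3: 4^(4 + 1) + 2·4^2 + 2·4 + 2; = 1066; G_2 = 1066−1 = 1065

3^(3 + 1) + 2·3^2 + 2·3 + 2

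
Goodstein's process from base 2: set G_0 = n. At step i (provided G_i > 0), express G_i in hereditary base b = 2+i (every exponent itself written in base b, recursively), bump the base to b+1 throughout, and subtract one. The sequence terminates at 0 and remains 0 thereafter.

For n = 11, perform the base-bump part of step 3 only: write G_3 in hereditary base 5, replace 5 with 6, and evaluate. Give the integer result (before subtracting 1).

279938

step 0: 11 = 2^(2 + 1) + 2 + 1; sub 3 for 2: 3^(3 + 1) + 3 + 1; = 85; G_1 = 85−1 = 84
step 1: 84 = 3^(3 + 1) + 3; sub 4 for 3: 4^(4 + 1) + 4; = 1028; G_2 = 1028−1 = 1027
step 2: 1027 = 4^(4 + 1) + 3; sub 5 for 4: 5^(5 + 1) + 3; = 15628; G_3 = 15628−1 = 15627
step 3: 15627 = 5^(5 + 1) + 2; sub 6 for 5: 6^(6 + 1) + 2; = 279938; G_4 = 279938−1 = 279937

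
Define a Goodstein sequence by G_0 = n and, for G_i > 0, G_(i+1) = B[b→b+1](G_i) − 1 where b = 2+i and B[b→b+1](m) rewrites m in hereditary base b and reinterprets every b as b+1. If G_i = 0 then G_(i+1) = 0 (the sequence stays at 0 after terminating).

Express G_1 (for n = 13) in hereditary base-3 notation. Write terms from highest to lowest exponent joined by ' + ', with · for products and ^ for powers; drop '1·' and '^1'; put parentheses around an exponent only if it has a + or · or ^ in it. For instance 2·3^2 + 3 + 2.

G_0=13  [base 2] 2^(2 + 1) + 2^2 + 1  →[2↦3]→  3^(3 + 1) + 3^3 + 1 = 109  −1 ⇒ G_1=108
G_1=108  [base 3] 3^(3 + 1) + 3^3  →[3↦4]→  4^(4 + 1) + 4^4 = 1280  −1 ⇒ G_2=1279

3^(3 + 1) + 3^3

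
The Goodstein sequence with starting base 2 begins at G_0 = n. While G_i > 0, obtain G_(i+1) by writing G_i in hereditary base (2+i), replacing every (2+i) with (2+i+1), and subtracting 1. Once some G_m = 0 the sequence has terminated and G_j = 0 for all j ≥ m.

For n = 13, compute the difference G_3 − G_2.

13 —HB2→ 2^(2 + 1) + 2^2 + 1 —bump→ 3^(3 + 1) + 3^3 + 1 = 109 —(−1)→ 108
108 —HB3→ 3^(3 + 1) + 3^3 —bump→ 4^(4 + 1) + 4^4 = 1280 —(−1)→ 1279
1279 —HB4→ 4^(4 + 1) + 3·4^3 + 3·4^2 + 3·4 + 3 —bump→ 5^(5 + 1) + 3·5^3 + 3·5^2 + 3·5 + 3 = 16093 —(−1)→ 16092

14813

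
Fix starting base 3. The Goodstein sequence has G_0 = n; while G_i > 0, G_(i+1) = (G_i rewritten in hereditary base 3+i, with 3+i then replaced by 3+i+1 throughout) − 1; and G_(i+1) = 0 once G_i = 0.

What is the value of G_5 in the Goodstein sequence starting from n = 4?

1

i=0: 4 = 3 + 1 (b=3); 3→4: 4 + 1 = 5; 5−1 = 4
i=1: 4 = 4 (b=4); 4→5: 5 = 5; 5−1 = 4
i=2: 4 = 4 (b=5); 5→6: 4 = 4; 4−1 = 3
i=3: 3 = 3 (b=6); 6→7: 3 = 3; 3−1 = 2
i=4: 2 = 2 (b=7); 7→8: 2 = 2; 2−1 = 1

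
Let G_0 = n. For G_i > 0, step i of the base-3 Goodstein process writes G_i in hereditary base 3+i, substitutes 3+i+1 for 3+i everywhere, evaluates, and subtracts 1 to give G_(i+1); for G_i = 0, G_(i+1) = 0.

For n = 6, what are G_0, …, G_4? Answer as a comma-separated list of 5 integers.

6, 7, 7, 7, 7

base 3: 6 = 2·3; at 4: 2·4 = 8; next = 7
base 4: 7 = 4 + 3; at 5: 5 + 3 = 8; next = 7
base 5: 7 = 5 + 2; at 6: 6 + 2 = 8; next = 7
base 6: 7 = 6 + 1; at 7: 7 + 1 = 8; next = 7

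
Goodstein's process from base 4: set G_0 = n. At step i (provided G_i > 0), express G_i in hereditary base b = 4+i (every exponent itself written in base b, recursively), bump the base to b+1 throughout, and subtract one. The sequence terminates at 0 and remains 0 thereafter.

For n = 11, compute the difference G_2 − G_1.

1

base 4: 11 = 2·4 + 3; at 5: 2·5 + 3 = 13; next = 12
base 5: 12 = 2·5 + 2; at 6: 2·6 + 2 = 14; next = 13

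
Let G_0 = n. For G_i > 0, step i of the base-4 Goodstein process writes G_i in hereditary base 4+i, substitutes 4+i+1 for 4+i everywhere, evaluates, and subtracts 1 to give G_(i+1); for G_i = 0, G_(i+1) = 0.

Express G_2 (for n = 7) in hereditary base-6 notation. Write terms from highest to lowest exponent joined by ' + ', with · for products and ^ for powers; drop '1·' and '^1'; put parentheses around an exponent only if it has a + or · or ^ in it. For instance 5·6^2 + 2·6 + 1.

i=0: 7 = 4 + 3 (b=4); 4→5: 5 + 3 = 8; 8−1 = 7
i=1: 7 = 5 + 2 (b=5); 5→6: 6 + 2 = 8; 8−1 = 7
i=2: 7 = 6 + 1 (b=6); 6→7: 7 + 1 = 8; 8−1 = 7

6 + 1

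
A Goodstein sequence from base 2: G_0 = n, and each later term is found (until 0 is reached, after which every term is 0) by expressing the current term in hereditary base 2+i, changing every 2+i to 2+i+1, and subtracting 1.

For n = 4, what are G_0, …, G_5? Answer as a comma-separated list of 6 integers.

G_0 = 4. HB_2(4) = 2^2. Bump = 27. G_1 = 26.
G_1 = 26. HB_3(26) = 2·3^2 + 2·3 + 2. Bump = 42. G_2 = 41.
G_2 = 41. HB_4(41) = 2·4^2 + 2·4 + 1. Bump = 61. G_3 = 60.
G_3 = 60. HB_5(60) = 2·5^2 + 2·5. Bump = 84. G_4 = 83.
G_4 = 83. HB_6(83) = 2·6^2 + 6 + 5. Bump = 110. G_5 = 109.

4, 26, 41, 60, 83, 109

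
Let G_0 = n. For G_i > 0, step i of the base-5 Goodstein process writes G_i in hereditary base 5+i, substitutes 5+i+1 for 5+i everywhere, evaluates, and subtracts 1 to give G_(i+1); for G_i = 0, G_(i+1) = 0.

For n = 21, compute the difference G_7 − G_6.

2

[0] 21 ≡ 4·5 + 1 (base 5). Lift 6: 25. −1: 24.
[1] 24 ≡ 4·6 (base 6). Lift 7: 28. −1: 27.
[2] 27 ≡ 3·7 + 6 (base 7). Lift 8: 30. −1: 29.
[3] 29 ≡ 3·8 + 5 (base 8). Lift 9: 32. −1: 31.
[4] 31 ≡ 3·9 + 4 (base 9). Lift 10: 34. −1: 33.
[5] 33 ≡ 3·10 + 3 (base 10). Lift 11: 36. −1: 35.
[6] 35 ≡ 3·11 + 2 (base 11). Lift 12: 38. −1: 37.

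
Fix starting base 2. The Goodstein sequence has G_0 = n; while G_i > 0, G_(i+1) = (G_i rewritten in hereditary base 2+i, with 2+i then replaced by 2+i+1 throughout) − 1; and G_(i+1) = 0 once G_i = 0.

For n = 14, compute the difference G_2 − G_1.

1171

step 0: 14 = 2^(2 + 1) + 2^2 + 2; sub 3 for 2: 3^(3 + 1) + 3^3 + 3; = 111; G_1 = 111−1 = 110
step 1: 110 = 3^(3 + 1) + 3^3 + 2; sub 4 for 3: 4^(4 + 1) + 4^4 + 2; = 1282; G_2 = 1282−1 = 1281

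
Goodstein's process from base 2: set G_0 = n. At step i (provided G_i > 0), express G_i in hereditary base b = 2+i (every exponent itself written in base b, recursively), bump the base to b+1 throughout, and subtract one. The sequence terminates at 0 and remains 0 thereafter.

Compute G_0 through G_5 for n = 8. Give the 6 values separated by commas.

base 2: 8 = 2^(2 + 1); at 3: 3^(3 + 1) = 81; next = 80
base 3: 80 = 2·3^3 + 2·3^2 + 2·3 + 2; at 4: 2·4^4 + 2·4^2 + 2·4 + 2 = 554; next = 553
base 4: 553 = 2·4^4 + 2·4^2 + 2·4 + 1; at 5: 2·5^5 + 2·5^2 + 2·5 + 1 = 6311; next = 6310
base 5: 6310 = 2·5^5 + 2·5^2 + 2·5; at 6: 2·6^6 + 2·6^2 + 2·6 = 93396; next = 93395
base 6: 93395 = 2·6^6 + 2·6^2 + 6 + 5; at 7: 2·7^7 + 2·7^2 + 7 + 5 = 1647196; next = 1647195

8, 80, 553, 6310, 93395, 1647195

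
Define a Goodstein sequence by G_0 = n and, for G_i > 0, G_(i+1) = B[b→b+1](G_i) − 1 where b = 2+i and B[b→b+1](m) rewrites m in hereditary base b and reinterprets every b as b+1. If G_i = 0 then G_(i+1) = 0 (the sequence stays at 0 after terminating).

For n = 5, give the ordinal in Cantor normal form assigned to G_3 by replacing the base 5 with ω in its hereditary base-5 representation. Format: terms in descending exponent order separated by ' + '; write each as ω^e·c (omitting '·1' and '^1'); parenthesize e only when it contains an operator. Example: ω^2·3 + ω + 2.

base 2: 5 = 2^2 + 1; at 3: 3^3 + 1 = 28; next = 27
base 3: 27 = 3^3; at 4: 4^4 = 256; next = 255
base 4: 255 = 3·4^3 + 3·4^2 + 3·4 + 3; at 5: 3·5^3 + 3·5^2 + 3·5 + 3 = 468; next = 467

ω^3·3 + ω^2·3 + ω·3 + 2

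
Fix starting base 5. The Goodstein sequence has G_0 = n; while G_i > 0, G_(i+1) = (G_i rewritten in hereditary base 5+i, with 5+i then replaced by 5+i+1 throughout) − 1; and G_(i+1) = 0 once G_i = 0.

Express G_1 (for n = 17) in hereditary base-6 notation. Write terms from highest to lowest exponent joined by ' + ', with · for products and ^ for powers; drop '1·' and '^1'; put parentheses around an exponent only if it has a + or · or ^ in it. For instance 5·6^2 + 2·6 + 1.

3·6 + 1

G_0=17  [base 5] 3·5 + 2  →[5↦6]→  3·6 + 2 = 20  −1 ⇒ G_1=19
G_1=19  [base 6] 3·6 + 1  →[6↦7]→  3·7 + 1 = 22  −1 ⇒ G_2=21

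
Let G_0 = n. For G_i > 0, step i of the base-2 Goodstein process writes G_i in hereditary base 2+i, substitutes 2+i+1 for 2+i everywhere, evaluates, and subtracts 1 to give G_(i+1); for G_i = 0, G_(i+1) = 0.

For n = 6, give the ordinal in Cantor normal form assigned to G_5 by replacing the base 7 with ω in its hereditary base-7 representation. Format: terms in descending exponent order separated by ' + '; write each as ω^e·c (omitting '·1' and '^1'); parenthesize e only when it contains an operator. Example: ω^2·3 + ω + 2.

ω^5·5 + ω^4·5 + ω^3·5 + ω^2·5 + ω·5 + 4

step 0: 6 = 2^2 + 2; sub 3 for 2: 3^3 + 3; = 30; G_1 = 30−1 = 29
step 1: 29 = 3^3 + 2; sub 4 for 3: 4^4 + 2; = 258; G_2 = 258−1 = 257
step 2: 257 = 4^4 + 1; sub 5 for 4: 5^5 + 1; = 3126; G_3 = 3126−1 = 3125
step 3: 3125 = 5^5; sub 6 for 5: 6^6; = 46656; G_4 = 46656−1 = 46655
step 4: 46655 = 5·6^5 + 5·6^4 + 5·6^3 + 5·6^2 + 5·6 + 5; sub 7 for 6: 5·7^5 + 5·7^4 + 5·7^3 + 5·7^2 + 5·7 + 5; = 98040; G_5 = 98040−1 = 98039
step 5: 98039 = 5·7^5 + 5·7^4 + 5·7^3 + 5·7^2 + 5·7 + 4; sub 8 for 7: 5·8^5 + 5·8^4 + 5·8^3 + 5·8^2 + 5·8 + 4; = 187244; G_6 = 187244−1 = 187243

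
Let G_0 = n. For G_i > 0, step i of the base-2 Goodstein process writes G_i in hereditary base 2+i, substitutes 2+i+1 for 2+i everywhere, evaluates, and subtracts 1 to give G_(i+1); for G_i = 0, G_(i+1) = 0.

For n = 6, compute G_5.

98039

[0] 6 ≡ 2^2 + 2 (base 2). Lift 3: 30. −1: 29.
[1] 29 ≡ 3^3 + 2 (base 3). Lift 4: 258. −1: 257.
[2] 257 ≡ 4^4 + 1 (base 4). Lift 5: 3126. −1: 3125.
[3] 3125 ≡ 5^5 (base 5). Lift 6: 46656. −1: 46655.
[4] 46655 ≡ 5·6^5 + 5·6^4 + 5·6^3 + 5·6^2 + 5·6 + 5 (base 6). Lift 7: 98040. −1: 98039.
[5] 98039 ≡ 5·7^5 + 5·7^4 + 5·7^3 + 5·7^2 + 5·7 + 4 (base 7). Lift 8: 187244. −1: 187243.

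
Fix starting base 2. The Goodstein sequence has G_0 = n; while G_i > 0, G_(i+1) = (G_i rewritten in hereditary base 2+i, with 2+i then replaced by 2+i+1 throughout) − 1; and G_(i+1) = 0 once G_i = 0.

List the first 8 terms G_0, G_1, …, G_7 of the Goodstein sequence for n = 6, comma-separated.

6, 29, 257, 3125, 46655, 98039, 187243, 332147

G_0=6  [base 2] 2^2 + 2  →[2↦3]→  3^3 + 3 = 30  −1 ⇒ G_1=29
G_1=29  [base 3] 3^3 + 2  →[3↦4]→  4^4 + 2 = 258  −1 ⇒ G_2=257
G_2=257  [base 4] 4^4 + 1  →[4↦5]→  5^5 + 1 = 3126  −1 ⇒ G_3=3125
G_3=3125  [base 5] 5^5  →[5↦6]→  6^6 = 46656  −1 ⇒ G_4=46655
G_4=46655  [base 6] 5·6^5 + 5·6^4 + 5·6^3 + 5·6^2 + 5·6 + 5  →[6↦7]→  5·7^5 + 5·7^4 + 5·7^3 + 5·7^2 + 5·7 + 5 = 98040  −1 ⇒ G_5=98039
G_5=98039  [base 7] 5·7^5 + 5·7^4 + 5·7^3 + 5·7^2 + 5·7 + 4  →[7↦8]→  5·8^5 + 5·8^4 + 5·8^3 + 5·8^2 + 5·8 + 4 = 187244  −1 ⇒ G_6=187243
G_6=187243  [base 8] 5·8^5 + 5·8^4 + 5·8^3 + 5·8^2 + 5·8 + 3  →[8↦9]→  5·9^5 + 5·9^4 + 5·9^3 + 5·9^2 + 5·9 + 3 = 332148  −1 ⇒ G_7=332147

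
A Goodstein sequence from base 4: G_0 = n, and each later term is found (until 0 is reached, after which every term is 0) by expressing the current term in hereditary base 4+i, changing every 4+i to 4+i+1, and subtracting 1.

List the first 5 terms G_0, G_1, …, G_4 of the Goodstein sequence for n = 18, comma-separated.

18, 26, 36, 48, 53

18 —HB4→ 4^2 + 2 —bump→ 5^2 + 2 = 27 —(−1)→ 26
26 —HB5→ 5^2 + 1 —bump→ 6^2 + 1 = 37 —(−1)→ 36
36 —HB6→ 6^2 —bump→ 7^2 = 49 —(−1)→ 48
48 —HB7→ 6·7 + 6 —bump→ 6·8 + 6 = 54 —(−1)→ 53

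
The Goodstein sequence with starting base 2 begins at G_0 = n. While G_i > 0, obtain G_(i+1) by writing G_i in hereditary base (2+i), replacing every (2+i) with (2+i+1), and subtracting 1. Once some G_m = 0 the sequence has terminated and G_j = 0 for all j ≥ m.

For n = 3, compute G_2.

3

[0] 3 ≡ 2 + 1 (base 2). Lift 3: 4. −1: 3.
[1] 3 ≡ 3 (base 3). Lift 4: 4. −1: 3.
[2] 3 ≡ 3 (base 4). Lift 5: 3. −1: 2.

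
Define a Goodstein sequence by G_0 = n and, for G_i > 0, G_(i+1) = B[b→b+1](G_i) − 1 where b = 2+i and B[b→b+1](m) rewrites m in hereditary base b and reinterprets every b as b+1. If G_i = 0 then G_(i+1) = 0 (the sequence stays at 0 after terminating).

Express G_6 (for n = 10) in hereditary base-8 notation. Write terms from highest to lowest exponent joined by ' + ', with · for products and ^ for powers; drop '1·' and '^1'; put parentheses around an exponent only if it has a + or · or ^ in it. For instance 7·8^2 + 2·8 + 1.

5·8^8 + 5·8^5 + 5·8^4 + 5·8^3 + 5·8^2 + 5·8 + 3

G_0 = 10. HB_2(10) = 2^(2 + 1) + 2. Bump = 84. G_1 = 83.
G_1 = 83. HB_3(83) = 3^(3 + 1) + 2. Bump = 1026. G_2 = 1025.
G_2 = 1025. HB_4(1025) = 4^(4 + 1) + 1. Bump = 15626. G_3 = 15625.
G_3 = 15625. HB_5(15625) = 5^(5 + 1). Bump = 279936. G_4 = 279935.
G_4 = 279935. HB_6(279935) = 5·6^6 + 5·6^5 + 5·6^4 + 5·6^3 + 5·6^2 + 5·6 + 5. Bump = 4215755. G_5 = 4215754.
G_5 = 4215754. HB_7(4215754) = 5·7^7 + 5·7^5 + 5·7^4 + 5·7^3 + 5·7^2 + 5·7 + 4. Bump = 84073324. G_6 = 84073323.
G_6 = 84073323. HB_8(84073323) = 5·8^8 + 5·8^5 + 5·8^4 + 5·8^3 + 5·8^2 + 5·8 + 3. Bump = 1937434593. G_7 = 1937434592.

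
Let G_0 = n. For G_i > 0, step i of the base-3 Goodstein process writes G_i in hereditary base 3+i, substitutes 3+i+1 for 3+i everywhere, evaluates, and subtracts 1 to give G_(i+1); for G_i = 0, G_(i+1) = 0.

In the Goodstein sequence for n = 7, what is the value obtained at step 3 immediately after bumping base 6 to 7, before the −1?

G_0 = 7. HB_3(7) = 2·3 + 1. Bump = 9. G_1 = 8.
G_1 = 8. HB_4(8) = 2·4. Bump = 10. G_2 = 9.
G_2 = 9. HB_5(9) = 5 + 4. Bump = 10. G_3 = 9.
G_3 = 9. HB_6(9) = 6 + 3. Bump = 10. G_4 = 9.

10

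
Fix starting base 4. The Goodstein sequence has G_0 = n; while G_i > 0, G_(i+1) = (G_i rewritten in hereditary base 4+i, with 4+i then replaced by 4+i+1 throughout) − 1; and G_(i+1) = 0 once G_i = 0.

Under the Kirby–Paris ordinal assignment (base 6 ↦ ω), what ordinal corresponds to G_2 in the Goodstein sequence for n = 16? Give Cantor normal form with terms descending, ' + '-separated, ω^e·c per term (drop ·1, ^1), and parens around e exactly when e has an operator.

base 4: 16 = 4^2; at 5: 5^2 = 25; next = 24
base 5: 24 = 4·5 + 4; at 6: 4·6 + 4 = 28; next = 27

ω·4 + 3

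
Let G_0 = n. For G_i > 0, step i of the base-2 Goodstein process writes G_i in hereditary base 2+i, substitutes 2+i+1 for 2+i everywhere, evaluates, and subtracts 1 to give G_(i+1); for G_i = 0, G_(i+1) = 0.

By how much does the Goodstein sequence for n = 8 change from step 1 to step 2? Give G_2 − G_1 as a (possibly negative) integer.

G_0=8  [base 2] 2^(2 + 1)  →[2↦3]→  3^(3 + 1) = 81  −1 ⇒ G_1=80
G_1=80  [base 3] 2·3^3 + 2·3^2 + 2·3 + 2  →[3↦4]→  2·4^4 + 2·4^2 + 2·4 + 2 = 554  −1 ⇒ G_2=553

473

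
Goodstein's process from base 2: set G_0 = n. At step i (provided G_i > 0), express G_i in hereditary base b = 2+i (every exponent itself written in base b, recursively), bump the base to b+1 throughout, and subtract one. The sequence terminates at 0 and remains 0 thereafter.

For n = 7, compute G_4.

46657

(0) 7|_2 = 2^2 + 2 + 1 ↦ 3^3 + 3 + 1|_3 = 31 ⇒ 30
(1) 30|_3 = 3^3 + 3 ↦ 4^4 + 4|_4 = 260 ⇒ 259
(2) 259|_4 = 4^4 + 3 ↦ 5^5 + 3|_5 = 3128 ⇒ 3127
(3) 3127|_5 = 5^5 + 2 ↦ 6^6 + 2|_6 = 46658 ⇒ 46657
(4) 46657|_6 = 6^6 + 1 ↦ 7^7 + 1|_7 = 823544 ⇒ 823543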